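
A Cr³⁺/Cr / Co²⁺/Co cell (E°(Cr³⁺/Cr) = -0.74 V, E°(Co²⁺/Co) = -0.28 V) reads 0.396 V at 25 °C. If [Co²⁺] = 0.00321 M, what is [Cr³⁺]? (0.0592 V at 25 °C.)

From the Nernst equation, log Q = n(E° − E)/0.0592 = 6(0.46 − 0.396)/0.0592 = 6.486, so Q = 3.07 × 10^6.
With Q = [Cr³⁺]^2/[Co²⁺]^3 and the known concentrations, [Cr³⁺]^2 in the numerator gives [Cr³⁺] = 0.32 M.

0.32 M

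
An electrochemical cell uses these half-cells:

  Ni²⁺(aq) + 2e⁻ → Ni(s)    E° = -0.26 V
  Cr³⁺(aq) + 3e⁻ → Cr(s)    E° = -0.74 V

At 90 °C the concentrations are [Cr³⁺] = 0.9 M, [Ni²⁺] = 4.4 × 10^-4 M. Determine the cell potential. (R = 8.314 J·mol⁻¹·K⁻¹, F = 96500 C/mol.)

The Ni²⁺/Ni couple has the higher reduction potential and acts as the cathode, so E°_cell = -0.26 − (-0.74) = 0.48 V.
Balancing electrons gives n = 6; the reaction quotient is Q = [Cr³⁺]^2/[Ni²⁺]^3 = 9.51 × 10^9.
E = E° − (RT/nF) ln Q = 0.48 − (8.314×363)/(6×96500) × (22.975) = 0.480 − 0.120 = 0.360 V.

0.360 V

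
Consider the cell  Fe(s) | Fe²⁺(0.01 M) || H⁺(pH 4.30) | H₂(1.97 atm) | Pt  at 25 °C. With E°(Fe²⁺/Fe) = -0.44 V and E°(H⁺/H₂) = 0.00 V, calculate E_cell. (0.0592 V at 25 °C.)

The hydrogen couple is the cathode, so E°_cell = 0.44 V; n = 2.
[H⁺] = 10^(−4.30) = 5 × 10^-5 M, and Q = [Fe²⁺]·P(H₂) / [H⁺]^2 = 7.84 × 10^6.
E = E° − (0.0592/2) log Q = 0.44 − (0.0592/2)(6.894) = 0.236 V.

0.24 V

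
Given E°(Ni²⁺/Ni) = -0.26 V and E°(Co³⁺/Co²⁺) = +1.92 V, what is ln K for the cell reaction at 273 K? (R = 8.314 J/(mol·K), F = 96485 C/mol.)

ln K = 185.3

E°_cell = +1.92 − (-0.26) = 2.18 V, with n = 2 electrons transferred.
At equilibrium E = 0, so the Nernst equation gives ln K = nFE°/RT = (2)(96485)(2.18)/((8.314)(273)) = 185.34.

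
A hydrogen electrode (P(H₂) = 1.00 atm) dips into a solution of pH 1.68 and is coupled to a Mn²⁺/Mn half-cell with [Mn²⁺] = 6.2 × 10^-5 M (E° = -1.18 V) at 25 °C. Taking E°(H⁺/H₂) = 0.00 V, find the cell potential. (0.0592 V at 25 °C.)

The hydrogen couple is the cathode, so E°_cell = 1.18 V; n = 2.
[H⁺] = 10^(−1.68) = 0.021 M, and Q = [Mn²⁺]·P(H₂) / [H⁺]^2 = 0.142.
E = E° − (0.0592/2) log Q = 1.18 − (0.0592/2)(-0.848) = 1.205 V.

1.21 V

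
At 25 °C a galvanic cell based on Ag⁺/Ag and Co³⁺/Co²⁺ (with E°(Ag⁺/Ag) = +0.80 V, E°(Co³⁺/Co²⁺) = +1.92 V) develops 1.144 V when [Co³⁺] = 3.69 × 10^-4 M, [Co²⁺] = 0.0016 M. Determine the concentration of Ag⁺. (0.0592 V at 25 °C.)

0.091 M

From the Nernst equation, log Q = n(E° − E)/0.0592 = 1(1.12 − 1.144)/0.0592 = -0.405, so Q = 0.393.
With Q = [Ag⁺]·[Co²⁺]/[Co³⁺] and the known concentrations, [Ag⁺] in the numerator gives [Ag⁺] = 0.091 M.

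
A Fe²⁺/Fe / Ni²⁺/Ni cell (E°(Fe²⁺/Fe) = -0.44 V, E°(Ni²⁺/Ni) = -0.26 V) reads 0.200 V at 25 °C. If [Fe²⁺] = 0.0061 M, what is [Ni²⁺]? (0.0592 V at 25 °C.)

0.029 M

From the Nernst equation, log Q = n(E° − E)/0.0592 = 2(0.18 − 0.200)/0.0592 = -0.676, so Q = 0.211.
With Q = [Fe²⁺]/[Ni²⁺] and the known concentrations, [Ni²⁺] in the denominator gives [Ni²⁺] = 0.029 M.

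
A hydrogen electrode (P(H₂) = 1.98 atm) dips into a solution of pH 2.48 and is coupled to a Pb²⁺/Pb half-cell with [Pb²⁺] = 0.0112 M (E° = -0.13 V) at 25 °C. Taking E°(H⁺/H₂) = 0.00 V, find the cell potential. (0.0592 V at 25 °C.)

The hydrogen couple is the cathode, so E°_cell = 0.13 V; n = 2.
[H⁺] = 10^(−2.48) = 0.0033 M, and Q = [Pb²⁺]·P(H₂) / [H⁺]^2 = 2020.
E = E° − (0.0592/2) log Q = 0.13 − (0.0592/2)(3.306) = 0.032 V.

0.032 V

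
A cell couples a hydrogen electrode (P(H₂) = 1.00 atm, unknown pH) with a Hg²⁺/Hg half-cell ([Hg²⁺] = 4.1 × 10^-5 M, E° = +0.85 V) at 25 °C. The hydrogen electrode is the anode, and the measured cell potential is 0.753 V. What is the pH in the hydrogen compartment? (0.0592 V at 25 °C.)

pH = 0.56

E°_cell = 0.85 V and n = 2.
log Q = n(E° − E)/0.0592 = 2×(0.85 − 0.753)/0.0592 = 3.277.
With Q = [H⁺]^2 / ([Hg²⁺]·P(H₂)), solving for [H⁺] gives log[H⁺] = -0.555, so pH = 0.56.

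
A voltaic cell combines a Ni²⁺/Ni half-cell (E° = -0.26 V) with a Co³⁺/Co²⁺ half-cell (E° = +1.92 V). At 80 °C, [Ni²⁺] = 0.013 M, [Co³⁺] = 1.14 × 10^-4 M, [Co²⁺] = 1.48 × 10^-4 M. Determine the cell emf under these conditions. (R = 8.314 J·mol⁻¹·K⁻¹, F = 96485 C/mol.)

The Co³⁺/Co²⁺ couple has the higher reduction potential and acts as the cathode, so E°_cell = +1.92 − (-0.26) = 2.18 V.
Balancing electrons gives n = 2; the reaction quotient is Q = [Ni²⁺]·[Co²⁺]^2/[Co³⁺]^2 = 0.0219.
E = E° − (RT/nF) ln Q = 2.18 − (8.314×353)/(2×96485) × (-3.821) = 2.180 + 0.058 = 2.238 V.

2.24 V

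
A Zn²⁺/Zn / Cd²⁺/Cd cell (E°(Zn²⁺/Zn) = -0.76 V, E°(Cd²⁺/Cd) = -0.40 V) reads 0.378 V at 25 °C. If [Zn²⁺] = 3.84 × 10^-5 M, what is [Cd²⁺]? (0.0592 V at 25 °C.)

1.6 × 10^-4 M

From the Nernst equation, log Q = n(E° − E)/0.0592 = 2(0.36 − 0.378)/0.0592 = -0.608, so Q = 0.247.
With Q = [Zn²⁺]/[Cd²⁺] and the known concentrations, [Cd²⁺] in the denominator gives [Cd²⁺] = 1.6 × 10^-4 M.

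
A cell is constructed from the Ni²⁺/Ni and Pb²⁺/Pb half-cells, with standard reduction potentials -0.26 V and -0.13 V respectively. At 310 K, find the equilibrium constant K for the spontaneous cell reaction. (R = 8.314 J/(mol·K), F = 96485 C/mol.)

E°_cell = -0.13 − (-0.26) = 0.13 V, with n = 2 electrons transferred.
At equilibrium E = 0, so the Nernst equation gives ln K = nFE°/RT = (2)(96485)(0.13)/((8.314)(310)) = 9.73.
K = e^9.73 = 1.7 × 10^4.

1.7 × 10^4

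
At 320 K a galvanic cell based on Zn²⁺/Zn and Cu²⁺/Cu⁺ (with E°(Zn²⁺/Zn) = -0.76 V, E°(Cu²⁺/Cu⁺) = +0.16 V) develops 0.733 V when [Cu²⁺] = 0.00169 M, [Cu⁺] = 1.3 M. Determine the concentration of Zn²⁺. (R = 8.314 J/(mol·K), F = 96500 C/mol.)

From the Nernst equation, ln Q = nF(E° − E)/RT = 2×96500×(0.92 − 0.733)/(8.314×320) = 13.566, so Q = 7.79 × 10^5.
With Q = [Zn²⁺]·[Cu⁺]^2/[Cu²⁺]^2 and the known concentrations, [Zn²⁺] in the numerator gives [Zn²⁺] = 1.3 M.

1.3 M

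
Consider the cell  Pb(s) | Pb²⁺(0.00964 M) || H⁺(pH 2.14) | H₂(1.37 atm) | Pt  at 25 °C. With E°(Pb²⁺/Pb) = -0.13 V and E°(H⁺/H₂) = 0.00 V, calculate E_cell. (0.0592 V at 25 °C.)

0.059 V

The hydrogen couple is the cathode, so E°_cell = 0.13 V; n = 2.
[H⁺] = 10^(−2.14) = 0.0072 M, and Q = [Pb²⁺]·P(H₂) / [H⁺]^2 = 252.
E = E° − (0.0592/2) log Q = 0.13 − (0.0592/2)(2.401) = 0.059 V.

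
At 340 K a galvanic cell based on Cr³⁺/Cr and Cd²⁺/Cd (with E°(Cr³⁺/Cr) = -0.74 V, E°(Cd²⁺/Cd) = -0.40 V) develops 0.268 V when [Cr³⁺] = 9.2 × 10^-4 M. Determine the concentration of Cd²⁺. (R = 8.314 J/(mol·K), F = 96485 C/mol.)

6.9 × 10^-5 M

From the Nernst equation, ln Q = nF(E° − E)/RT = 6×96485×(0.34 − 0.268)/(8.314×340) = 14.745, so Q = 2.53 × 10^6.
With Q = [Cr³⁺]^2/[Cd²⁺]^3 and the known concentrations, [Cd²⁺]^3 in the denominator gives [Cd²⁺] = 6.9 × 10^-5 M.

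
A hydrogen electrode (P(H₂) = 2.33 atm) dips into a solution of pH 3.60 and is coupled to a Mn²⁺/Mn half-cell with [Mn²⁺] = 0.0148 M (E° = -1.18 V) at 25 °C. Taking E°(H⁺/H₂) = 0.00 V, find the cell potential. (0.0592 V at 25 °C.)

1.01 V

The hydrogen couple is the cathode, so E°_cell = 1.18 V; n = 2.
[H⁺] = 10^(−3.60) = 2.5 × 10^-4 M, and Q = [Mn²⁺]·P(H₂) / [H⁺]^2 = 5.47 × 10^5.
E = E° − (0.0592/2) log Q = 1.18 − (0.0592/2)(5.738) = 1.010 V.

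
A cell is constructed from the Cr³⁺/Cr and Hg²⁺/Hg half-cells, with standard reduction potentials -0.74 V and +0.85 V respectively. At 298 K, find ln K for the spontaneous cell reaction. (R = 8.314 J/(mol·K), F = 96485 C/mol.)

ln K = 371.5

E°_cell = +0.85 − (-0.74) = 1.59 V, with n = 6 electrons transferred.
At equilibrium E = 0, so the Nernst equation gives ln K = nFE°/RT = (6)(96485)(1.59)/((8.314)(298)) = 371.52.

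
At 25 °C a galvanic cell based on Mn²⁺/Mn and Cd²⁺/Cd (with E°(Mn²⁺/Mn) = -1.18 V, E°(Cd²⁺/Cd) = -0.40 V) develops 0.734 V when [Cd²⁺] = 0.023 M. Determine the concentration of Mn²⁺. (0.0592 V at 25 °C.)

0.82 M

From the Nernst equation, log Q = n(E° − E)/0.0592 = 2(0.78 − 0.734)/0.0592 = 1.554, so Q = 35.8.
With Q = [Mn²⁺]/[Cd²⁺] and the known concentrations, [Mn²⁺] in the numerator gives [Mn²⁺] = 0.82 M.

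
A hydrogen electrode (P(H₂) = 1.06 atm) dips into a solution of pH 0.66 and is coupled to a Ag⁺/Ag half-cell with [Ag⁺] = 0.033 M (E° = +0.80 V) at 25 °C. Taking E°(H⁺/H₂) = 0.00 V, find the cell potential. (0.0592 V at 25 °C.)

0.75 V

The Ag⁺/Ag couple is the cathode, so E°_cell = 0.80 V; n = 2.
[H⁺] = 10^(−0.66) = 0.22 M, and Q = [H⁺]^2 / ([Ag⁺]^2·P(H₂)) = 41.5.
E = E° − (0.0592/2) log Q = 0.80 − (0.0592/2)(1.618) = 0.752 V.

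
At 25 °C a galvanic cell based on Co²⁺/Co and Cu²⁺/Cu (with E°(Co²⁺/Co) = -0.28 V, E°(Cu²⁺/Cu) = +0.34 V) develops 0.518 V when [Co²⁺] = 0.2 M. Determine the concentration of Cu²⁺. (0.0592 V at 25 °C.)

From the Nernst equation, log Q = n(E° − E)/0.0592 = 2(0.62 − 0.518)/0.0592 = 3.446, so Q = 2790.
With Q = [Co²⁺]/[Cu²⁺] and the known concentrations, [Cu²⁺] in the denominator gives [Cu²⁺] = 7.2 × 10^-5 M.

7.2 × 10^-5 M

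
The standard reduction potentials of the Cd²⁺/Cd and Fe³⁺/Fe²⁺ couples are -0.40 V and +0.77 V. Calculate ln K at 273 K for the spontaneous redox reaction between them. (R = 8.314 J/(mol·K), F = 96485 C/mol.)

ln K = 99.5

E°_cell = +0.77 − (-0.40) = 1.17 V, with n = 2 electrons transferred.
At equilibrium E = 0, so the Nernst equation gives ln K = nFE°/RT = (2)(96485)(1.17)/((8.314)(273)) = 99.47.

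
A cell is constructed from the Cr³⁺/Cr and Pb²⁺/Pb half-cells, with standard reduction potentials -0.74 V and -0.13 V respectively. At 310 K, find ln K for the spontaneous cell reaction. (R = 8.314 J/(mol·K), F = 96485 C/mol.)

E°_cell = -0.13 − (-0.74) = 0.61 V, with n = 6 electrons transferred.
At equilibrium E = 0, so the Nernst equation gives ln K = nFE°/RT = (6)(96485)(0.61)/((8.314)(310)) = 137.02.

ln K = 137.0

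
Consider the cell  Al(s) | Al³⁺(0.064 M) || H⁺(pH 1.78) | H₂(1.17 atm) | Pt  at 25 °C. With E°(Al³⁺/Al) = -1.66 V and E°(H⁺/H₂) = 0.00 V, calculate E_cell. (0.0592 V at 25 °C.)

The hydrogen couple is the cathode, so E°_cell = 1.66 V; n = 6.
[H⁺] = 10^(−1.78) = 0.017 M, and Q = [Al³⁺]^2·P(H₂)^3 / [H⁺]^6 = 3.14 × 10^8.
E = E° − (0.0592/6) log Q = 1.66 − (0.0592/6)(8.497) = 1.576 V.

1.58 V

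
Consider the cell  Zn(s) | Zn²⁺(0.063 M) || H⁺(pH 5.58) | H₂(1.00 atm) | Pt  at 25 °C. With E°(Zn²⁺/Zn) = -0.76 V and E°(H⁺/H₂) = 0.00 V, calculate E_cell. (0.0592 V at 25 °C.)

The hydrogen couple is the cathode, so E°_cell = 0.76 V; n = 2.
[H⁺] = 10^(−5.58) = 2.6 × 10^-6 M, and Q = [Zn²⁺]·P(H₂) / [H⁺]^2 = 9.11 × 10^9.
E = E° − (0.0592/2) log Q = 0.76 − (0.0592/2)(9.959) = 0.465 V.

0.47 V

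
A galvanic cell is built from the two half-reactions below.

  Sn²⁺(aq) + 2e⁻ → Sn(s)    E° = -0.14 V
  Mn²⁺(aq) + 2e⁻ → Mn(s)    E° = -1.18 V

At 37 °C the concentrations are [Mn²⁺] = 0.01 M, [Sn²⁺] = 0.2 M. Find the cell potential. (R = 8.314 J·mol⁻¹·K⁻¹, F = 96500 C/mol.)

The Sn²⁺/Sn couple has the higher reduction potential and acts as the cathode, so E°_cell = -0.14 − (-1.18) = 1.04 V.
Balancing electrons gives n = 2; the reaction quotient is Q = [Mn²⁺]/[Sn²⁺] = 0.0500.
E = E° − (RT/nF) ln Q = 1.04 − (8.314×310)/(2×96500) × (-2.996) = 1.040 + 0.040 = 1.080 V.

1.08 V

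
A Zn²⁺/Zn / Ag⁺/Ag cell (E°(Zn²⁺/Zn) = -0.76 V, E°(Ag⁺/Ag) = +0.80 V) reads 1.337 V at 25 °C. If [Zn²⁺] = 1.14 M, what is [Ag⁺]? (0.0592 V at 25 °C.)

1.8 × 10^-4 M

From the Nernst equation, log Q = n(E° − E)/0.0592 = 2(1.56 − 1.337)/0.0592 = 7.534, so Q = 3.42 × 10^7.
With Q = [Zn²⁺]/[Ag⁺]^2 and the known concentrations, [Ag⁺]^2 in the denominator gives [Ag⁺] = 1.8 × 10^-4 M.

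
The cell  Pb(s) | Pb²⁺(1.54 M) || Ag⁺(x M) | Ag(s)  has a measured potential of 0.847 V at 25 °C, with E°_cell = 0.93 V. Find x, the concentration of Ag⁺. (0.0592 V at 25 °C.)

From the Nernst equation, log Q = n(E° − E)/0.0592 = 2(0.93 − 0.847)/0.0592 = 2.804, so Q = 637.
With Q = [Pb²⁺]/[Ag⁺]^2 and the known concentrations, [Ag⁺]^2 in the denominator gives [Ag⁺] = 0.049 M.

0.049 M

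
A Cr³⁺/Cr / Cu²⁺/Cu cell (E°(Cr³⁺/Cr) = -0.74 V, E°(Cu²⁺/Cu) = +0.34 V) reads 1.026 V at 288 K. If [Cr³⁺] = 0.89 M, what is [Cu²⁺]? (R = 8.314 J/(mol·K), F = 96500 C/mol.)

0.012 M

From the Nernst equation, ln Q = nF(E° − E)/RT = 6×96500×(1.08 − 1.026)/(8.314×288) = 13.058, so Q = 4.69 × 10^5.
With Q = [Cr³⁺]^2/[Cu²⁺]^3 and the known concentrations, [Cu²⁺]^3 in the denominator gives [Cu²⁺] = 0.012 M.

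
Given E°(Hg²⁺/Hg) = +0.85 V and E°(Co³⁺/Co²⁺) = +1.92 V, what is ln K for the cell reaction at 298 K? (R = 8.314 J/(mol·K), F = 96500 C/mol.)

ln K = 83.4

E°_cell = +1.92 − (+0.85) = 1.07 V, with n = 2 electrons transferred.
At equilibrium E = 0, so the Nernst equation gives ln K = nFE°/RT = (2)(96500)(1.07)/((8.314)(298)) = 83.35.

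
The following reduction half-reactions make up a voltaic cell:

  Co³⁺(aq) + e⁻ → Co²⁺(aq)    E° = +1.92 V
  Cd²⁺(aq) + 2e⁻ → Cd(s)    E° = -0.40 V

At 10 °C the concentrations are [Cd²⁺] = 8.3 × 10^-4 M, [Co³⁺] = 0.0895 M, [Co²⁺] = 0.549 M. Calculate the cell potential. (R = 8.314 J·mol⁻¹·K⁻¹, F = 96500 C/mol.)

The Co³⁺/Co²⁺ couple has the higher reduction potential and acts as the cathode, so E°_cell = +1.92 − (-0.40) = 2.32 V.
Balancing electrons gives n = 2; the reaction quotient is Q = [Cd²⁺]·[Co²⁺]^2/[Co³⁺]^2 = 0.0312.
E = E° − (RT/nF) ln Q = 2.32 − (8.314×283)/(2×96500) × (-3.466) = 2.320 + 0.042 = 2.362 V.

2.36 V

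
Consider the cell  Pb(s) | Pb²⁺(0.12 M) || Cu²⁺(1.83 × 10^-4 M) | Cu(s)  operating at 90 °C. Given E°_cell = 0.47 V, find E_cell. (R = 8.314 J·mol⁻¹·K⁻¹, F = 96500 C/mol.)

0.369 V

Balancing electrons gives n = 2; the reaction quotient is Q = [Pb²⁺]/[Cu²⁺] = 656.
E = E° − (RT/nF) ln Q = 0.47 − (8.314×363)/(2×96500) × (6.486) = 0.470 − 0.101 = 0.369 V.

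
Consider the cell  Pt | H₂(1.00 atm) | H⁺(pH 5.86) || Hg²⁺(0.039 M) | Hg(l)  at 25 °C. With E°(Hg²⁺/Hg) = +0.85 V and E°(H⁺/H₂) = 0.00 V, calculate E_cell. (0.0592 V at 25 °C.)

1.16 V

The Hg²⁺/Hg couple is the cathode, so E°_cell = 0.85 V; n = 2.
[H⁺] = 10^(−5.86) = 1.4 × 10^-6 M, and Q = [H⁺]^2 / ([Hg²⁺]·P(H₂)) = 4.89 × 10^-11.
E = E° − (0.0592/2) log Q = 0.85 − (0.0592/2)(-10.311) = 1.155 V.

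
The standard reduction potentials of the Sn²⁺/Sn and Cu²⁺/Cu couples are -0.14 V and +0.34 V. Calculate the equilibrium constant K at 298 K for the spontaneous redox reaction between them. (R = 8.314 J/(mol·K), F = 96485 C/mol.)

1.7 × 10^16

E°_cell = +0.34 − (-0.14) = 0.48 V, with n = 2 electrons transferred.
At equilibrium E = 0, so the Nernst equation gives ln K = nFE°/RT = (2)(96485)(0.48)/((8.314)(298)) = 37.39.
K = e^37.39 = 1.7 × 10^16.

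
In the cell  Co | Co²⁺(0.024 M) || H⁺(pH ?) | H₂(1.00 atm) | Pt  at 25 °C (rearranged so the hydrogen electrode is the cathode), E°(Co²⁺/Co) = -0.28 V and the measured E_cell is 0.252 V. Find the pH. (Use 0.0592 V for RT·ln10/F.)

pH = 1.28

E°_cell = 0.28 V and n = 2.
log Q = n(E° − E)/0.0592 = 2×(0.28 − 0.252)/0.0592 = 0.946.
With Q = [Co²⁺]·P(H₂) / [H⁺]^2, solving for [H⁺] gives log[H⁺] = -1.283, so pH = 1.28.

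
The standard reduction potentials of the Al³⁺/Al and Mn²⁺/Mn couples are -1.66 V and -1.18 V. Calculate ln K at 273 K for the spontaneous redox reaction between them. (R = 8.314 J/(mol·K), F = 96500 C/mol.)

ln K = 122.4

E°_cell = -1.18 − (-1.66) = 0.48 V, with n = 6 electrons transferred.
At equilibrium E = 0, so the Nernst equation gives ln K = nFE°/RT = (6)(96500)(0.48)/((8.314)(273)) = 122.45.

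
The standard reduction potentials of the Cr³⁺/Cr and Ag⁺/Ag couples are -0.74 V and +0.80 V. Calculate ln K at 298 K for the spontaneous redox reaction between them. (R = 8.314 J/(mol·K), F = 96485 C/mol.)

E°_cell = +0.80 − (-0.74) = 1.54 V, with n = 3 electrons transferred.
At equilibrium E = 0, so the Nernst equation gives ln K = nFE°/RT = (3)(96485)(1.54)/((8.314)(298)) = 179.92.

ln K = 179.9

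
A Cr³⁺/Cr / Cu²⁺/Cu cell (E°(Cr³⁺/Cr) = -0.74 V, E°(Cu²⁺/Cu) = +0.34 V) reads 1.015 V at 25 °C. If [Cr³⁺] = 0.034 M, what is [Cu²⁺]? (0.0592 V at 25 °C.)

6.7 × 10^-4 M

From the Nernst equation, log Q = n(E° − E)/0.0592 = 6(1.08 − 1.015)/0.0592 = 6.588, so Q = 3.87 × 10^6.
With Q = [Cr³⁺]^2/[Cu²⁺]^3 and the known concentrations, [Cu²⁺]^3 in the denominator gives [Cu²⁺] = 6.7 × 10^-4 M.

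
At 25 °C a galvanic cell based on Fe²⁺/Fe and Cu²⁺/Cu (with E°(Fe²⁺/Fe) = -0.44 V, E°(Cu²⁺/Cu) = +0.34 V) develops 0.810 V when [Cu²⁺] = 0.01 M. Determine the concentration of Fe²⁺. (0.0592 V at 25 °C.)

9.7 × 10^-4 M

From the Nernst equation, log Q = n(E° − E)/0.0592 = 2(0.78 − 0.810)/0.0592 = -1.014, so Q = 0.0969.
With Q = [Fe²⁺]/[Cu²⁺] and the known concentrations, [Fe²⁺] in the numerator gives [Fe²⁺] = 9.7 × 10^-4 M.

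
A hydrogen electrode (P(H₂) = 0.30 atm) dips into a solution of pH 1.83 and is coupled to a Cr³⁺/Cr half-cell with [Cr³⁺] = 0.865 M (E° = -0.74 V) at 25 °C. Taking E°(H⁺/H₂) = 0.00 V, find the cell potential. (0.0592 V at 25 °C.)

0.65 V

The hydrogen couple is the cathode, so E°_cell = 0.74 V; n = 6.
[H⁺] = 10^(−1.83) = 0.015 M, and Q = [Cr³⁺]^2·P(H₂)^3 / [H⁺]^6 = 1.93 × 10^9.
E = E° − (0.0592/6) log Q = 0.74 − (0.0592/6)(9.285) = 0.648 V.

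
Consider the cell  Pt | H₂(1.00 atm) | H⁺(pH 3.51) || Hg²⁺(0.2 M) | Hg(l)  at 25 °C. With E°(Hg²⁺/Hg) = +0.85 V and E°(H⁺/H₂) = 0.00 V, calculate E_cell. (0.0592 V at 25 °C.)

The Hg²⁺/Hg couple is the cathode, so E°_cell = 0.85 V; n = 2.
[H⁺] = 10^(−3.51) = 3.1 × 10^-4 M, and Q = [H⁺]^2 / ([Hg²⁺]·P(H₂)) = 4.77 × 10^-7.
E = E° − (0.0592/2) log Q = 0.85 − (0.0592/2)(-6.321) = 1.037 V.

1.04 V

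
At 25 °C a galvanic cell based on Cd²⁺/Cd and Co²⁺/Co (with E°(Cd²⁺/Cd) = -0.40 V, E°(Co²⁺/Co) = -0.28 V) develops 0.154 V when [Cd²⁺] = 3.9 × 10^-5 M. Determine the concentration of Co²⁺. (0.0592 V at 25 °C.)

From the Nernst equation, log Q = n(E° − E)/0.0592 = 2(0.12 − 0.154)/0.0592 = -1.149, so Q = 0.0710.
With Q = [Cd²⁺]/[Co²⁺] and the known concentrations, [Co²⁺] in the denominator gives [Co²⁺] = 5.5 × 10^-4 M.

5.5 × 10^-4 M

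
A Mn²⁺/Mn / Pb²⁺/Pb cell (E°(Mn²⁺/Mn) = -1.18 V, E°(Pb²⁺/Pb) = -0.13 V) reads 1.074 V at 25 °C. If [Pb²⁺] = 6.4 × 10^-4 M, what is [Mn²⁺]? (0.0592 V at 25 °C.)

From the Nernst equation, log Q = n(E° − E)/0.0592 = 2(1.05 − 1.074)/0.0592 = -0.811, so Q = 0.155.
With Q = [Mn²⁺]/[Pb²⁺] and the known concentrations, [Mn²⁺] in the numerator gives [Mn²⁺] = 9.9 × 10^-5 M.

9.9 × 10^-5 M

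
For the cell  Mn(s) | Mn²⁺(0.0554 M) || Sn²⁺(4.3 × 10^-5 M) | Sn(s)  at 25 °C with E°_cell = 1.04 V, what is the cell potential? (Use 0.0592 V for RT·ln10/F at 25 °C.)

0.948 V

Balancing electrons gives n = 2; the reaction quotient is Q = [Mn²⁺]/[Sn²⁺] = 1290.
At 25 °C, E = E° − (0.0592/n) log Q = 1.04 − (0.0592/2)(3.110) = 1.040 − 0.092 = 0.948 V.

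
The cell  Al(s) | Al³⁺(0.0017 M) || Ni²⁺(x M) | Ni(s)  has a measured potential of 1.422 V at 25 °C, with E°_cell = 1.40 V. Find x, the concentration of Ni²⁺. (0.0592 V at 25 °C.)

From the Nernst equation, log Q = n(E° − E)/0.0592 = 6(1.40 − 1.422)/0.0592 = -2.230, so Q = 0.00589.
With Q = [Al³⁺]^2/[Ni²⁺]^3 and the known concentrations, [Ni²⁺]^3 in the denominator gives [Ni²⁺] = 0.079 M.

0.079 M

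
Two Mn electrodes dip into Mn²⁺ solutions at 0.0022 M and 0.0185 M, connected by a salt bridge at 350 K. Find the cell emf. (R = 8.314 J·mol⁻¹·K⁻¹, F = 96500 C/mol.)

Both half-cells are Mn²⁺/Mn, so E°_cell = 0. The concentrated side is the cathode; the cell reaction moves Mn²⁺ from high to low concentration with n = 2.
Q = [Mn²⁺]_dilute/[Mn²⁺]_conc = 0.0022/0.0185 = 0.119.
E = 0 − (RT/nF) ln Q = −((8.314×350)/(2×96500))(-2.129) = 0.0321 V.

0.032 V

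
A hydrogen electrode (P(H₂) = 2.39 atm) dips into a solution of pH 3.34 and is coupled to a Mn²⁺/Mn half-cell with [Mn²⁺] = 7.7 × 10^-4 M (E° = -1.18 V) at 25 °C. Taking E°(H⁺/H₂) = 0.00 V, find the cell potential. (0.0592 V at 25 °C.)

1.06 V

The hydrogen couple is the cathode, so E°_cell = 1.18 V; n = 2.
[H⁺] = 10^(−3.34) = 4.6 × 10^-4 M, and Q = [Mn²⁺]·P(H₂) / [H⁺]^2 = 8810.
E = E° − (0.0592/2) log Q = 1.18 − (0.0592/2)(3.945) = 1.063 V.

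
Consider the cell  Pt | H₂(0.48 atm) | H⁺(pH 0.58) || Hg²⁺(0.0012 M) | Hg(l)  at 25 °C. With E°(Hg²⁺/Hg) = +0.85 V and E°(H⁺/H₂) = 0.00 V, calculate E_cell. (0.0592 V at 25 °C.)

The Hg²⁺/Hg couple is the cathode, so E°_cell = 0.85 V; n = 2.
[H⁺] = 10^(−0.58) = 0.26 M, and Q = [H⁺]^2 / ([Hg²⁺]·P(H₂)) = 120.
E = E° − (0.0592/2) log Q = 0.85 − (0.0592/2)(2.080) = 0.788 V.

0.79 V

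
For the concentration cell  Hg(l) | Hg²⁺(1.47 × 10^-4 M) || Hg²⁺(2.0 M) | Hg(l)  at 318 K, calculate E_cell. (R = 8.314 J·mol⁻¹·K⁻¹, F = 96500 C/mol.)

0.13 V

Both half-cells are Hg²⁺/Hg, so E°_cell = 0. The concentrated side is the cathode; the cell reaction moves Hg²⁺ from high to low concentration with n = 2.
Q = [Hg²⁺]_dilute/[Hg²⁺]_conc = 1.47 × 10^-4/2.0 = 7.35 × 10^-5.
E = 0 − (RT/nF) ln Q = −((8.314×318)/(2×96500))(-9.518) = 0.1304 V.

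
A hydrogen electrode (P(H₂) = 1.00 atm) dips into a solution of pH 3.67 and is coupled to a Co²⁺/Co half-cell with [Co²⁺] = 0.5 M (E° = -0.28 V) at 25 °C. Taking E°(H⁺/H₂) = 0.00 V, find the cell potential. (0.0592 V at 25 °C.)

The hydrogen couple is the cathode, so E°_cell = 0.28 V; n = 2.
[H⁺] = 10^(−3.67) = 2.1 × 10^-4 M, and Q = [Co²⁺]·P(H₂) / [H⁺]^2 = 1.09 × 10^7.
E = E° − (0.0592/2) log Q = 0.28 − (0.0592/2)(7.039) = 0.072 V.

0.072 V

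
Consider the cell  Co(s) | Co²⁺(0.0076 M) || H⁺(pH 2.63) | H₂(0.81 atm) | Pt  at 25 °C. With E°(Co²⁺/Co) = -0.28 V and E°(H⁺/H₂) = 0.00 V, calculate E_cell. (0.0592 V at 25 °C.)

The hydrogen couple is the cathode, so E°_cell = 0.28 V; n = 2.
[H⁺] = 10^(−2.63) = 0.0023 M, and Q = [Co²⁺]·P(H₂) / [H⁺]^2 = 1120.
E = E° − (0.0592/2) log Q = 0.28 − (0.0592/2)(3.049) = 0.190 V.

0.19 V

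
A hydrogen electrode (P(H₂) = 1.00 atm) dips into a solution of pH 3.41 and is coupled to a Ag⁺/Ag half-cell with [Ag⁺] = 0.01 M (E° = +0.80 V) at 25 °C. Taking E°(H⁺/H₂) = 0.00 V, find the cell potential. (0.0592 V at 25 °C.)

0.88 V

The Ag⁺/Ag couple is the cathode, so E°_cell = 0.80 V; n = 2.
[H⁺] = 10^(−3.41) = 3.9 × 10^-4 M, and Q = [H⁺]^2 / ([Ag⁺]^2·P(H₂)) = 0.00151.
E = E° − (0.0592/2) log Q = 0.80 − (0.0592/2)(-2.820) = 0.883 V.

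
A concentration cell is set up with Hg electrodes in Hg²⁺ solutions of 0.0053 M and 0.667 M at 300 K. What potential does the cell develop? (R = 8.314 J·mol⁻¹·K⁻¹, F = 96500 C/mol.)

0.062 V

Both half-cells are Hg²⁺/Hg, so E°_cell = 0. The concentrated side is the cathode; the cell reaction moves Hg²⁺ from high to low concentration with n = 2.
Q = [Hg²⁺]_dilute/[Hg²⁺]_conc = 0.0053/0.667 = 0.00795.
E = 0 − (RT/nF) ln Q = −((8.314×300)/(2×96500))(-4.835) = 0.0625 V.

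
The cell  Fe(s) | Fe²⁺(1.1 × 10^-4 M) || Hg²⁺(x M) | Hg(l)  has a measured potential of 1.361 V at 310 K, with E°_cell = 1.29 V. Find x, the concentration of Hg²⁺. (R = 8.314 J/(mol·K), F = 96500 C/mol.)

0.022 M

From the Nernst equation, ln Q = nF(E° − E)/RT = 2×96500×(1.29 − 1.361)/(8.314×310) = -5.317, so Q = 0.00491.
With Q = [Fe²⁺]/[Hg²⁺] and the known concentrations, [Hg²⁺] in the denominator gives [Hg²⁺] = 0.022 M.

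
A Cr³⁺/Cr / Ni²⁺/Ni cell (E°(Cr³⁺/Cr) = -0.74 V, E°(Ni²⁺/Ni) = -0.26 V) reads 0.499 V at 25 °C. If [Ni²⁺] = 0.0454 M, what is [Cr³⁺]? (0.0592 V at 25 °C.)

From the Nernst equation, log Q = n(E° − E)/0.0592 = 6(0.48 − 0.499)/0.0592 = -1.926, so Q = 0.0119.
With Q = [Cr³⁺]^2/[Ni²⁺]^3 and the known concentrations, [Cr³⁺]^2 in the numerator gives [Cr³⁺] = 0.0011 M.

0.0011 M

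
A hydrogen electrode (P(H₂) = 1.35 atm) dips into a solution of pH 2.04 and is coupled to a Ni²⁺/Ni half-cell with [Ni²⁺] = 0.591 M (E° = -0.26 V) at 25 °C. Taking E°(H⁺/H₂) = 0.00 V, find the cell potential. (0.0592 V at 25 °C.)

The hydrogen couple is the cathode, so E°_cell = 0.26 V; n = 2.
[H⁺] = 10^(−2.04) = 0.0091 M, and Q = [Ni²⁺]·P(H₂) / [H⁺]^2 = 9590.
E = E° − (0.0592/2) log Q = 0.26 − (0.0592/2)(3.982) = 0.142 V.

0.14 V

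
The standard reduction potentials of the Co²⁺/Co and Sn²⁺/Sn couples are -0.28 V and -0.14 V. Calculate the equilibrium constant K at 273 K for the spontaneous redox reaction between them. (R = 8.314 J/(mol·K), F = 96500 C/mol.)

E°_cell = -0.14 − (-0.28) = 0.14 V, with n = 2 electrons transferred.
At equilibrium E = 0, so the Nernst equation gives ln K = nFE°/RT = (2)(96500)(0.14)/((8.314)(273)) = 11.90.
K = e^11.90 = 1.5 × 10^5.

1.5 × 10^5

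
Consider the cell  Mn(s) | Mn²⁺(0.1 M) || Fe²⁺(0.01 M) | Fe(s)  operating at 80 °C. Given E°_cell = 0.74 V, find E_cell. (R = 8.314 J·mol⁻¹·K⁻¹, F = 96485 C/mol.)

Balancing electrons gives n = 2; the reaction quotient is Q = [Mn²⁺]/[Fe²⁺] = 10.0.
E = E° − (RT/nF) ln Q = 0.74 − (8.314×353)/(2×96485) × (2.303) = 0.740 − 0.035 = 0.705 V.

0.705 V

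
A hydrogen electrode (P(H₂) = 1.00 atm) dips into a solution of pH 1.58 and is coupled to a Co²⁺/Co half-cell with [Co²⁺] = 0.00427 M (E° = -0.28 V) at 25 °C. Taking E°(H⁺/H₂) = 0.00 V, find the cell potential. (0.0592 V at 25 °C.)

0.26 V

The hydrogen couple is the cathode, so E°_cell = 0.28 V; n = 2.
[H⁺] = 10^(−1.58) = 0.026 M, and Q = [Co²⁺]·P(H₂) / [H⁺]^2 = 6.17.
E = E° − (0.0592/2) log Q = 0.28 − (0.0592/2)(0.790) = 0.257 V.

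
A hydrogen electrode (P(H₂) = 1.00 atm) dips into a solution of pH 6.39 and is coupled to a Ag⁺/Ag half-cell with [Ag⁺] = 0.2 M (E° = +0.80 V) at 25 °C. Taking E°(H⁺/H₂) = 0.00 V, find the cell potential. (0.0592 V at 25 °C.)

1.14 V

The Ag⁺/Ag couple is the cathode, so E°_cell = 0.80 V; n = 2.
[H⁺] = 10^(−6.39) = 4.1 × 10^-7 M, and Q = [H⁺]^2 / ([Ag⁺]^2·P(H₂)) = 4.15 × 10^-12.
E = E° − (0.0592/2) log Q = 0.80 − (0.0592/2)(-11.382) = 1.137 V.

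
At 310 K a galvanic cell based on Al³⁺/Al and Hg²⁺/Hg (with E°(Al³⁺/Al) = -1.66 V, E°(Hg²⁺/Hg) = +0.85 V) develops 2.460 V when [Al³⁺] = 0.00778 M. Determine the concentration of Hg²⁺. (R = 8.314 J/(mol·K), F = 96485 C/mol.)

From the Nernst equation, ln Q = nF(E° − E)/RT = 6×96485×(2.51 − 2.460)/(8.314×310) = 11.231, so Q = 7.54 × 10^4.
With Q = [Al³⁺]^2/[Hg²⁺]^3 and the known concentrations, [Hg²⁺]^3 in the denominator gives [Hg²⁺] = 9.3 × 10^-4 M.

9.3 × 10^-4 M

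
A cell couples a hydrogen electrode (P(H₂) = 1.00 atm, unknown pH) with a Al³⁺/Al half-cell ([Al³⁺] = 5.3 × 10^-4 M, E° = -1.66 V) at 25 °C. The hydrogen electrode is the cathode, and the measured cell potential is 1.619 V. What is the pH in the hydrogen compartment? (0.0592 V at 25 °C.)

E°_cell = 1.66 V and n = 6.
log Q = n(E° − E)/0.0592 = 6×(1.66 − 1.619)/0.0592 = 4.155.
With Q = [Al³⁺]^2·P(H₂)^3 / [H⁺]^6, solving for [H⁺] gives log[H⁺] = -1.784, so pH = 1.78.

pH = 1.78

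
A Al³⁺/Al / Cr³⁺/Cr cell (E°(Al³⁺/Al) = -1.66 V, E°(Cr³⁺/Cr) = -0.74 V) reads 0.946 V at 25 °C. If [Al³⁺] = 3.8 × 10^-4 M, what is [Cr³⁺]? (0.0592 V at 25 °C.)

From the Nernst equation, log Q = n(E° − E)/0.0592 = 3(0.92 − 0.946)/0.0592 = -1.318, so Q = 0.0481.
With Q = [Al³⁺]/[Cr³⁺] and the known concentrations, [Cr³⁺] in the denominator gives [Cr³⁺] = 0.0079 M.

0.0079 M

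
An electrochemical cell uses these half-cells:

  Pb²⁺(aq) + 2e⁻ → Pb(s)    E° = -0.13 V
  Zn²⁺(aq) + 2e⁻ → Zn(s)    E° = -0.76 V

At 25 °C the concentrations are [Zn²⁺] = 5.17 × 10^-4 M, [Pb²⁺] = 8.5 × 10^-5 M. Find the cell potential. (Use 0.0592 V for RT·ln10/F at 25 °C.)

0.607 V

The Pb²⁺/Pb couple has the higher reduction potential and acts as the cathode, so E°_cell = -0.13 − (-0.76) = 0.63 V.
Balancing electrons gives n = 2; the reaction quotient is Q = [Zn²⁺]/[Pb²⁺] = 6.08.
At 25 °C, E = E° − (0.0592/n) log Q = 0.63 − (0.0592/2)(0.784) = 0.630 − 0.023 = 0.607 V.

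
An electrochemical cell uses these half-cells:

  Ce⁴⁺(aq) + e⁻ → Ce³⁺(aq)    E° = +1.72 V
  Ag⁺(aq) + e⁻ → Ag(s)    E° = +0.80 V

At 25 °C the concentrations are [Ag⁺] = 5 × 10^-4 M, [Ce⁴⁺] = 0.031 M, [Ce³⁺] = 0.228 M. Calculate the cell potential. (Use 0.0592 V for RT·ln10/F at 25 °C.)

1.06 V

The Ce⁴⁺/Ce³⁺ couple has the higher reduction potential and acts as the cathode, so E°_cell = +1.72 − (+0.80) = 0.92 V.
Balancing electrons gives n = 1; the reaction quotient is Q = [Ag⁺]·[Ce³⁺]/[Ce⁴⁺] = 0.00368.
At 25 °C, E = E° − (0.0592/n) log Q = 0.92 − (0.0592/1)(-2.434) = 0.920 + 0.144 = 1.064 V.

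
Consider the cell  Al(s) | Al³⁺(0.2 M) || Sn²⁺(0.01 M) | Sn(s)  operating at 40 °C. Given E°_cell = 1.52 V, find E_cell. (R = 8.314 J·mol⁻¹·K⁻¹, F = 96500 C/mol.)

1.47 V

Balancing electrons gives n = 6; the reaction quotient is Q = [Al³⁺]^2/[Sn²⁺]^3 = 4 × 10^4.
E = E° − (RT/nF) ln Q = 1.52 − (8.314×313)/(6×96500) × (10.597) = 1.520 − 0.048 = 1.472 V.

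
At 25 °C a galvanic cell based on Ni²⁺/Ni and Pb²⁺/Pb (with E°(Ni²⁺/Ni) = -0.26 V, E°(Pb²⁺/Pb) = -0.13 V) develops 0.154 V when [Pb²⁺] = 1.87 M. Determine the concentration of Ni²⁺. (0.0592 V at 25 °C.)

From the Nernst equation, log Q = n(E° − E)/0.0592 = 2(0.13 − 0.154)/0.0592 = -0.811, so Q = 0.155.
With Q = [Ni²⁺]/[Pb²⁺] and the known concentrations, [Ni²⁺] in the numerator gives [Ni²⁺] = 0.29 M.

0.29 M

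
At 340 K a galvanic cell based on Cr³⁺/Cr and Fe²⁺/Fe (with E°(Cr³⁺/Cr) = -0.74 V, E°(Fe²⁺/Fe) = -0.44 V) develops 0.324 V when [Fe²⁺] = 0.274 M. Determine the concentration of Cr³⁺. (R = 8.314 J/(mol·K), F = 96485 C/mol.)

0.012 M

From the Nernst equation, ln Q = nF(E° − E)/RT = 6×96485×(0.30 − 0.324)/(8.314×340) = -4.915, so Q = 0.00733.
With Q = [Cr³⁺]^2/[Fe²⁺]^3 and the known concentrations, [Cr³⁺]^2 in the numerator gives [Cr³⁺] = 0.012 M.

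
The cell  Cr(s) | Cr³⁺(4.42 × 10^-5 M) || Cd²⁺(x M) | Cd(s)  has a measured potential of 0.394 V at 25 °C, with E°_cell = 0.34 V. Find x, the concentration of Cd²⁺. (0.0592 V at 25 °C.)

0.083 M

From the Nernst equation, log Q = n(E° − E)/0.0592 = 6(0.34 − 0.394)/0.0592 = -5.473, so Q = 3.37 × 10^-6.
With Q = [Cr³⁺]^2/[Cd²⁺]^3 and the known concentrations, [Cd²⁺]^3 in the denominator gives [Cd²⁺] = 0.083 M.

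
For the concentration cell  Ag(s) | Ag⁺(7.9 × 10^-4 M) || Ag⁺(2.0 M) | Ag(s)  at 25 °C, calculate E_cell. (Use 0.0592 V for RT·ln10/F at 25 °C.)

0.20 V

Both half-cells are Ag⁺/Ag, so E°_cell = 0. The concentrated side is the cathode; the cell reaction moves Ag⁺ from high to low concentration with n = 1.
Q = [Ag⁺]_dilute/[Ag⁺]_conc = 7.9 × 10^-4/2.0 = 3.95 × 10^-4.
E = 0 − (0.0592/1) log Q = −(0.0592/1)(-3.403) = 0.2015 V.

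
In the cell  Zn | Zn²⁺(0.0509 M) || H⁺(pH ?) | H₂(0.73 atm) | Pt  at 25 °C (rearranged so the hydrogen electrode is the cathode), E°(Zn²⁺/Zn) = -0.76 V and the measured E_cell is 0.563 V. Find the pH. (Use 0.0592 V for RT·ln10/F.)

pH = 4.04

E°_cell = 0.76 V and n = 2.
log Q = n(E° − E)/0.0592 = 2×(0.76 − 0.563)/0.0592 = 6.655.
With Q = [Zn²⁺]·P(H₂) / [H⁺]^2, solving for [H⁺] gives log[H⁺] = -4.043, so pH = 4.04.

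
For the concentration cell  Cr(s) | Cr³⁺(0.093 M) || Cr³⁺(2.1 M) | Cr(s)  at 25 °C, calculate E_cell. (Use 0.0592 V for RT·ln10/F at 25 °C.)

0.027 V

Both half-cells are Cr³⁺/Cr, so E°_cell = 0. The concentrated side is the cathode; the cell reaction moves Cr³⁺ from high to low concentration with n = 3.
Q = [Cr³⁺]_dilute/[Cr³⁺]_conc = 0.093/2.1 = 0.0443.
E = 0 − (0.0592/3) log Q = −(0.0592/3)(-1.354) = 0.0267 V.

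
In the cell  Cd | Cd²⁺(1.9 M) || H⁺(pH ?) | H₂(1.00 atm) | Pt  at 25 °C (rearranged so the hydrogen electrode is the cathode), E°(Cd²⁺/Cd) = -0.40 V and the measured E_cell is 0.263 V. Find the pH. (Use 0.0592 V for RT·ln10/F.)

pH = 2.17

E°_cell = 0.40 V and n = 2.
log Q = n(E° − E)/0.0592 = 2×(0.40 − 0.263)/0.0592 = 4.628.
With Q = [Cd²⁺]·P(H₂) / [H⁺]^2, solving for [H⁺] gives log[H⁺] = -2.175, so pH = 2.17.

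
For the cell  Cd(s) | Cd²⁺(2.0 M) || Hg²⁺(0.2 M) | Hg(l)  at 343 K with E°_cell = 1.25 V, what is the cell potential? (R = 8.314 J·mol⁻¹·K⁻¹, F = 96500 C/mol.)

1.22 V

Balancing electrons gives n = 2; the reaction quotient is Q = [Cd²⁺]/[Hg²⁺] = 10.0.
E = E° − (RT/nF) ln Q = 1.25 − (8.314×343)/(2×96500) × (2.303) = 1.250 − 0.034 = 1.216 V.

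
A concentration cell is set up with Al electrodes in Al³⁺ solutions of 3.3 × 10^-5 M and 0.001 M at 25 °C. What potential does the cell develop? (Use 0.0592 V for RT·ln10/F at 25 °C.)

Both half-cells are Al³⁺/Al, so E°_cell = 0. The concentrated side is the cathode; the cell reaction moves Al³⁺ from high to low concentration with n = 3.
Q = [Al³⁺]_dilute/[Al³⁺]_conc = 3.3 × 10^-5/0.001 = 0.0330.
E = 0 − (0.0592/3) log Q = −(0.0592/3)(-1.481) = 0.0292 V.

0.029 V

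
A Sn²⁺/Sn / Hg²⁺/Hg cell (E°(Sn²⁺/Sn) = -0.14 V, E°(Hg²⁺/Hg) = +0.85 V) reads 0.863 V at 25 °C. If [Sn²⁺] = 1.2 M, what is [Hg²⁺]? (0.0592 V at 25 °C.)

6.1 × 10^-5 M

From the Nernst equation, log Q = n(E° − E)/0.0592 = 2(0.99 − 0.863)/0.0592 = 4.291, so Q = 1.95 × 10^4.
With Q = [Sn²⁺]/[Hg²⁺] and the known concentrations, [Hg²⁺] in the denominator gives [Hg²⁺] = 6.1 × 10^-5 M.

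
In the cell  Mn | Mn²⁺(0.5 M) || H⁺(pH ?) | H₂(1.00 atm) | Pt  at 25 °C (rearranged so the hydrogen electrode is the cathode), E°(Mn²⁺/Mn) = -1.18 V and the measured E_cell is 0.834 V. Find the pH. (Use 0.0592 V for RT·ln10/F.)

E°_cell = 1.18 V and n = 2.
log Q = n(E° − E)/0.0592 = 2×(1.18 − 0.834)/0.0592 = 11.689.
With Q = [Mn²⁺]·P(H₂) / [H⁺]^2, solving for [H⁺] gives log[H⁺] = -5.995, so pH = 6.00.

pH = 6.00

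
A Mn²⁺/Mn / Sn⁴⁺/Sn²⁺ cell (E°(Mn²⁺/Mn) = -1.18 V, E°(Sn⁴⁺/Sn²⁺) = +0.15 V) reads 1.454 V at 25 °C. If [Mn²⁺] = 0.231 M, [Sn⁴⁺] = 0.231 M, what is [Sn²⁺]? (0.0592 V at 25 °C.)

6.5 × 10^-5 M

From the Nernst equation, log Q = n(E° − E)/0.0592 = 2(1.33 − 1.454)/0.0592 = -4.189, so Q = 6.47 × 10^-5.
With Q = [Mn²⁺]·[Sn²⁺]/[Sn⁴⁺] and the known concentrations, [Sn²⁺] in the numerator gives [Sn²⁺] = 6.5 × 10^-5 M.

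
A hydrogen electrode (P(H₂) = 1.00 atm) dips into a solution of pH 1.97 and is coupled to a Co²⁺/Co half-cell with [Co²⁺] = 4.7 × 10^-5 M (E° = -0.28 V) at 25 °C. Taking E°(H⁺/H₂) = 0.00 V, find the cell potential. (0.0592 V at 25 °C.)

The hydrogen couple is the cathode, so E°_cell = 0.28 V; n = 2.
[H⁺] = 10^(−1.97) = 0.011 M, and Q = [Co²⁺]·P(H₂) / [H⁺]^2 = 0.409.
E = E° − (0.0592/2) log Q = 0.28 − (0.0592/2)(-0.388) = 0.291 V.

0.29 V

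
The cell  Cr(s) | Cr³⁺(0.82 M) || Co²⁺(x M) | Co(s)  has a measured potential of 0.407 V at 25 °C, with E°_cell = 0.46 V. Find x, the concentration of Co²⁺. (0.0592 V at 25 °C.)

0.014 M

From the Nernst equation, log Q = n(E° − E)/0.0592 = 6(0.46 − 0.407)/0.0592 = 5.372, so Q = 2.35 × 10^5.
With Q = [Cr³⁺]^2/[Co²⁺]^3 and the known concentrations, [Co²⁺]^3 in the denominator gives [Co²⁺] = 0.014 M.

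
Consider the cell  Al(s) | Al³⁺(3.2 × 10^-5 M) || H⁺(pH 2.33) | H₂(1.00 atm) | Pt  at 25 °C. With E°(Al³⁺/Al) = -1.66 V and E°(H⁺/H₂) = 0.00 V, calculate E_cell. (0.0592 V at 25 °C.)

1.61 V

The hydrogen couple is the cathode, so E°_cell = 1.66 V; n = 6.
[H⁺] = 10^(−2.33) = 0.0047 M, and Q = [Al³⁺]^2·P(H₂)^3 / [H⁺]^6 = 9.78 × 10^4.
E = E° − (0.0592/6) log Q = 1.66 − (0.0592/6)(4.990) = 1.611 V.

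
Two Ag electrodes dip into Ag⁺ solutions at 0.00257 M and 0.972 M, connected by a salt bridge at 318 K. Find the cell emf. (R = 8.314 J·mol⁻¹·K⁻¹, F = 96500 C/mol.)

0.16 V

Both half-cells are Ag⁺/Ag, so E°_cell = 0. The concentrated side is the cathode; the cell reaction moves Ag⁺ from high to low concentration with n = 1.
Q = [Ag⁺]_dilute/[Ag⁺]_conc = 0.00257/0.972 = 0.00264.
E = 0 − (RT/nF) ln Q = −((8.314×318)/(1×96500))(-5.935) = 0.1626 V.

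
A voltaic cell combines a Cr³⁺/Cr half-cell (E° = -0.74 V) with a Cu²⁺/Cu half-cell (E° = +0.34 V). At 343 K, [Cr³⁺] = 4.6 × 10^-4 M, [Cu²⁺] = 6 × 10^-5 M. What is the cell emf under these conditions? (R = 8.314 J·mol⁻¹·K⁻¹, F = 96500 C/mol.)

The Cu²⁺/Cu couple has the higher reduction potential and acts as the cathode, so E°_cell = +0.34 − (-0.74) = 1.08 V.
Balancing electrons gives n = 6; the reaction quotient is Q = [Cr³⁺]^2/[Cu²⁺]^3 = 9.8 × 10^5.
E = E° − (RT/nF) ln Q = 1.08 − (8.314×343)/(6×96500) × (13.795) = 1.080 − 0.068 = 1.012 V.

1.01 V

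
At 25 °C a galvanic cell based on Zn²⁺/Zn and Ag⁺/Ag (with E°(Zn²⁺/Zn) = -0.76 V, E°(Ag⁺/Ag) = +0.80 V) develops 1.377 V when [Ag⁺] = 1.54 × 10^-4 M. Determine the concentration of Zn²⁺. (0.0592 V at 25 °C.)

0.036 M

From the Nernst equation, log Q = n(E° − E)/0.0592 = 2(1.56 − 1.377)/0.0592 = 6.182, so Q = 1.52 × 10^6.
With Q = [Zn²⁺]/[Ag⁺]^2 and the known concentrations, [Zn²⁺] in the numerator gives [Zn²⁺] = 0.036 M.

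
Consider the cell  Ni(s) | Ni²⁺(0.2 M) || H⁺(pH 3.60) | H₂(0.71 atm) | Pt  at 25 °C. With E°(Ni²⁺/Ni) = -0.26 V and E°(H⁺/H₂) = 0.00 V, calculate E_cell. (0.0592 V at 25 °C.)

The hydrogen couple is the cathode, so E°_cell = 0.26 V; n = 2.
[H⁺] = 10^(−3.60) = 2.5 × 10^-4 M, and Q = [Ni²⁺]·P(H₂) / [H⁺]^2 = 2.25 × 10^6.
E = E° − (0.0592/2) log Q = 0.26 − (0.0592/2)(6.352) = 0.072 V.

0.072 V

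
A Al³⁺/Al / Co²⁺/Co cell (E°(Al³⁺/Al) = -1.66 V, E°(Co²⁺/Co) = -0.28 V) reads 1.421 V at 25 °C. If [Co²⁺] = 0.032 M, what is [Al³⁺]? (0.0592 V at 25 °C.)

From the Nernst equation, log Q = n(E° − E)/0.0592 = 6(1.38 − 1.421)/0.0592 = -4.155, so Q = 6.99 × 10^-5.
With Q = [Al³⁺]^2/[Co²⁺]^3 and the known concentrations, [Al³⁺]^2 in the numerator gives [Al³⁺] = 4.8 × 10^-5 M.

4.8 × 10^-5 M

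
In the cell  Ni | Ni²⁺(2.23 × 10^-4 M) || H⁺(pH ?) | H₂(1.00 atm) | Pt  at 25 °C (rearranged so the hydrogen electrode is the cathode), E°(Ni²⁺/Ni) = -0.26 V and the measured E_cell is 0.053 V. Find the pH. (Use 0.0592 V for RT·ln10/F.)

E°_cell = 0.26 V and n = 2.
log Q = n(E° − E)/0.0592 = 2×(0.26 − 0.053)/0.0592 = 6.993.
With Q = [Ni²⁺]·P(H₂) / [H⁺]^2, solving for [H⁺] gives log[H⁺] = -5.322, so pH = 5.32.

pH = 5.32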